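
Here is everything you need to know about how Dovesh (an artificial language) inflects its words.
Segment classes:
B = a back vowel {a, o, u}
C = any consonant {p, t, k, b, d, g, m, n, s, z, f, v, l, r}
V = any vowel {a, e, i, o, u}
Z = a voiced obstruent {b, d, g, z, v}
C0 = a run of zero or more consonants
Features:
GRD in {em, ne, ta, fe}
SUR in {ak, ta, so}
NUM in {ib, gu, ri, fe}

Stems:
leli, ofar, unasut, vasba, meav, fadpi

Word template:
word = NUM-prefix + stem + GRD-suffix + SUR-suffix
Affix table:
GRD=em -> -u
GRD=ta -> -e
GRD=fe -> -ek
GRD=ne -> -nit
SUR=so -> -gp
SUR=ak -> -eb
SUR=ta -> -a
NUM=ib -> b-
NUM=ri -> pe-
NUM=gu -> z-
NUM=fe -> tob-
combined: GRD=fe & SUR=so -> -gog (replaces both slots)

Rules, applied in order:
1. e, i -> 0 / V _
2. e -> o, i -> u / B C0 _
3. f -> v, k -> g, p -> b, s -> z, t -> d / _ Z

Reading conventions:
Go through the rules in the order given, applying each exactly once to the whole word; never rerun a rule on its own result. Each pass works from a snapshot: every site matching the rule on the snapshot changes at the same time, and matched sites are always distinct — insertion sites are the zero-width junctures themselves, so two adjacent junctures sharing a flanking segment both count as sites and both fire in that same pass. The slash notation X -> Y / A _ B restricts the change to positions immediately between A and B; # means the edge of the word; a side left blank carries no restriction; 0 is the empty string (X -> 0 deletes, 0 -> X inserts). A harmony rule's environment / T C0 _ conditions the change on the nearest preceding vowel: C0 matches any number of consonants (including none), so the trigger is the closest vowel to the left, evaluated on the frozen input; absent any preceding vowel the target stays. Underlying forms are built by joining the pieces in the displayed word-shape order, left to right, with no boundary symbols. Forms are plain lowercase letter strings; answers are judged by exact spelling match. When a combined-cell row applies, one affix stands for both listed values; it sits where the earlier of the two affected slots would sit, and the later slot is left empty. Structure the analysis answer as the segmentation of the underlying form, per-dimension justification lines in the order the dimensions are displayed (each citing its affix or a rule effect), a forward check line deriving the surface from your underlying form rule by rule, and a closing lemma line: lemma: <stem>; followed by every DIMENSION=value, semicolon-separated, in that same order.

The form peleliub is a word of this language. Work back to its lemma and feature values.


underlying: pe-leli-u-eb
GRD=em - signalled by the affix -u
SUR=ak - signalled by the affix -eb
NUM=ri - signalled by the affix pe-
check: peleliueb -> peleliub -> peleliub -> peleliub
lemma: leli; GRD=em; SUR=ak; NUM=ri


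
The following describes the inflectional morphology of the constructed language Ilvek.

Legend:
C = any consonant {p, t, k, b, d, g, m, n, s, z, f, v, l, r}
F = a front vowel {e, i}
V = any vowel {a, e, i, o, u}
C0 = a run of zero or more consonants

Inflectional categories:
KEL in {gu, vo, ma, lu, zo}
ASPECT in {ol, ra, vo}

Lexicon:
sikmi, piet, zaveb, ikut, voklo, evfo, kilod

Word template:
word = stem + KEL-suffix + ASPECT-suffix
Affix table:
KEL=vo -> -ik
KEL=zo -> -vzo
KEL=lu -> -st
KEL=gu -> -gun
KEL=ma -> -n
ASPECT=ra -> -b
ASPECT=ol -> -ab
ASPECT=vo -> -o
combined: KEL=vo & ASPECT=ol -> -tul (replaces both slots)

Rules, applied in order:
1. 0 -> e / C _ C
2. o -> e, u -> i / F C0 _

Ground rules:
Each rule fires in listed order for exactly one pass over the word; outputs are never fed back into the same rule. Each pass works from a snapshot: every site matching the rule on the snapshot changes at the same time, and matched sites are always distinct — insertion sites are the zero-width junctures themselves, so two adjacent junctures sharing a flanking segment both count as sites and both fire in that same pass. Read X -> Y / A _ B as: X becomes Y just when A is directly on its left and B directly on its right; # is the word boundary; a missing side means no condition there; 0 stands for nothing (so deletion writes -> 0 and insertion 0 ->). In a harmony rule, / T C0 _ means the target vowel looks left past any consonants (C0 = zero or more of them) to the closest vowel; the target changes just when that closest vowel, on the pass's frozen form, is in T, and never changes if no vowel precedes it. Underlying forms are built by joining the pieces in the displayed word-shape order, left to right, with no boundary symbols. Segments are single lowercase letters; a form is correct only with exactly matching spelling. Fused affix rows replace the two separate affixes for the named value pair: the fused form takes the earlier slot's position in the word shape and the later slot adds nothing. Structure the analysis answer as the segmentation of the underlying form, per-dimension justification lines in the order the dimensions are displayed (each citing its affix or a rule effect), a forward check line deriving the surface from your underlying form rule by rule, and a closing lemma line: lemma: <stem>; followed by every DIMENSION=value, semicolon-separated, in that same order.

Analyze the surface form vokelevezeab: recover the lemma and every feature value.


underlying: voklo-vzo-ab
KEL=zo - signalled by the affix -vzo
ASPECT=ol - signalled by the affix -ab
check: voklovzoab -> vokelovezoab -> vokelevezeab
lemma: voklo; KEL=zo; ASPECT=ol


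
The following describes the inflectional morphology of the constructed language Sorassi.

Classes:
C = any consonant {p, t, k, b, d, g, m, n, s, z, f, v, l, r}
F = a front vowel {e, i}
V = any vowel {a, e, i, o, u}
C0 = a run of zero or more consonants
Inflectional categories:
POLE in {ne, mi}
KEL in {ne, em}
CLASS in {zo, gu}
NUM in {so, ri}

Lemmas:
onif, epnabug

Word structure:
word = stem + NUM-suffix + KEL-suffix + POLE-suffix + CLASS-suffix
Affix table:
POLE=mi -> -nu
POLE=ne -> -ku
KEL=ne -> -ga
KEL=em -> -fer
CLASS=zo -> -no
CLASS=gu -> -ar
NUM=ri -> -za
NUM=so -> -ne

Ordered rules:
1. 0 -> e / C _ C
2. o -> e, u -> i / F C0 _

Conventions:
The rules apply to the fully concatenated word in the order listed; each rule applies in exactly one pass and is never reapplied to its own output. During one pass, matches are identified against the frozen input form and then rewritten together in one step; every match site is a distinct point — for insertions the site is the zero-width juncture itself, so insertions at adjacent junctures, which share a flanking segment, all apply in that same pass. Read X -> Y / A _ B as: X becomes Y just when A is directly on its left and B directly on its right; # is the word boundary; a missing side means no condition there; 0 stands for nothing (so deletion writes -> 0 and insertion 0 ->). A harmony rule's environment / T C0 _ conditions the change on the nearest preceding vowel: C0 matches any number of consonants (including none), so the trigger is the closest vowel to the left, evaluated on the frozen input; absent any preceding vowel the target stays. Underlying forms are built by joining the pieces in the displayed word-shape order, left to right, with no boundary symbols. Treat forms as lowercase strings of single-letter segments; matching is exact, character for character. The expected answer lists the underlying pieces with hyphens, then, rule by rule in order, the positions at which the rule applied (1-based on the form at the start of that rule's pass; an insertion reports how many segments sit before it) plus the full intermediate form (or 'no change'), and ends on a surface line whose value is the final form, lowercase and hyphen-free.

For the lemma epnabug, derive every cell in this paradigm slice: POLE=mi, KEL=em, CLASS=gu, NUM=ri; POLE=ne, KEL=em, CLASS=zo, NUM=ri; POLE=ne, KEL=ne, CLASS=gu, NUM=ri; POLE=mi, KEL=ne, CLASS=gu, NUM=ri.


cell POLE=mi, KEL=em, CLASS=gu, NUM=ri:
underlying: epnabug-za-fer-nu-ar
1. 0 -> e / C _ C: inserts after position(s) 2, 7, 12: epenabugezaferenuar
2. o -> e, u -> i / F C0 _: fires at position(s) 17: epenabugezafereniar
surface: epenabugezafereniar

cell POLE=ne, KEL=em, CLASS=zo, NUM=ri:
underlying: epnabug-za-fer-ku-no
1. 0 -> e / C _ C: inserts after position(s) 2, 7, 12: epenabugezaferekuno
2. o -> e, u -> i / F C0 _: fires at position(s) 17: epenabugezaferekino
surface: epenabugezaferekino

cell POLE=ne, KEL=ne, CLASS=gu, NUM=ri:
underlying: epnabug-za-ga-ku-ar
1. 0 -> e / C _ C: inserts after position(s) 2, 7: epenabugezagakuar
2. o -> e, u -> i / F C0 _: no change
surface: epenabugezagakuar

cell POLE=mi, KEL=ne, CLASS=gu, NUM=ri:
underlying: epnabug-za-ga-nu-ar
1. 0 -> e / C _ C: inserts after position(s) 2, 7: epenabugezaganuar
2. o -> e, u -> i / F C0 _: no change
surface: epenabugezaganuar


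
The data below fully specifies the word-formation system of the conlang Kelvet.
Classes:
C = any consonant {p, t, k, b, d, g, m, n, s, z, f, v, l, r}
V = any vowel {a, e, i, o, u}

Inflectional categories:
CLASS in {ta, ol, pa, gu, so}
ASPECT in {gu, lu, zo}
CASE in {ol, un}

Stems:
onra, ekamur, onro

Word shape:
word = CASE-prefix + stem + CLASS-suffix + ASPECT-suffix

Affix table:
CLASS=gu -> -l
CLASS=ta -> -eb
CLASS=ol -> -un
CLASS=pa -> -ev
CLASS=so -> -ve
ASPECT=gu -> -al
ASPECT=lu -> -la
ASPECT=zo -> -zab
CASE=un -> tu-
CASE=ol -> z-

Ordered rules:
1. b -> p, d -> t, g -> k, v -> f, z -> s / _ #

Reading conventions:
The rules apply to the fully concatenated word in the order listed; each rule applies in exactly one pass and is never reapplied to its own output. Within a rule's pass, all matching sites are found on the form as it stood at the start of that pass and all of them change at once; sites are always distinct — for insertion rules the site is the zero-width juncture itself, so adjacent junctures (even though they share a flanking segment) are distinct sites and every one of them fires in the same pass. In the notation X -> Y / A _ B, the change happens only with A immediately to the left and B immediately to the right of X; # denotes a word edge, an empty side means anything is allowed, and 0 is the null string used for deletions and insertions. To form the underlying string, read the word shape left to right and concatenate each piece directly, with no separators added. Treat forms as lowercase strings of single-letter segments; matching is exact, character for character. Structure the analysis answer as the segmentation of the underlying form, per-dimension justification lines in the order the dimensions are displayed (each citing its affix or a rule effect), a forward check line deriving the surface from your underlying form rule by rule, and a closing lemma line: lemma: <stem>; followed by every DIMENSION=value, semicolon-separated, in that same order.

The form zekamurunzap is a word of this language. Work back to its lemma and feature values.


underlying: z-ekamur-un-zab
CLASS=ol - signalled by the affix -un
ASPECT=zo - signalled by the affix -zab
CASE=ol - signalled by the affix z-
check: zekamurunzab -> zekamurunzap
lemma: ekamur; CLASS=ol; ASPECT=zo; CASE=ol


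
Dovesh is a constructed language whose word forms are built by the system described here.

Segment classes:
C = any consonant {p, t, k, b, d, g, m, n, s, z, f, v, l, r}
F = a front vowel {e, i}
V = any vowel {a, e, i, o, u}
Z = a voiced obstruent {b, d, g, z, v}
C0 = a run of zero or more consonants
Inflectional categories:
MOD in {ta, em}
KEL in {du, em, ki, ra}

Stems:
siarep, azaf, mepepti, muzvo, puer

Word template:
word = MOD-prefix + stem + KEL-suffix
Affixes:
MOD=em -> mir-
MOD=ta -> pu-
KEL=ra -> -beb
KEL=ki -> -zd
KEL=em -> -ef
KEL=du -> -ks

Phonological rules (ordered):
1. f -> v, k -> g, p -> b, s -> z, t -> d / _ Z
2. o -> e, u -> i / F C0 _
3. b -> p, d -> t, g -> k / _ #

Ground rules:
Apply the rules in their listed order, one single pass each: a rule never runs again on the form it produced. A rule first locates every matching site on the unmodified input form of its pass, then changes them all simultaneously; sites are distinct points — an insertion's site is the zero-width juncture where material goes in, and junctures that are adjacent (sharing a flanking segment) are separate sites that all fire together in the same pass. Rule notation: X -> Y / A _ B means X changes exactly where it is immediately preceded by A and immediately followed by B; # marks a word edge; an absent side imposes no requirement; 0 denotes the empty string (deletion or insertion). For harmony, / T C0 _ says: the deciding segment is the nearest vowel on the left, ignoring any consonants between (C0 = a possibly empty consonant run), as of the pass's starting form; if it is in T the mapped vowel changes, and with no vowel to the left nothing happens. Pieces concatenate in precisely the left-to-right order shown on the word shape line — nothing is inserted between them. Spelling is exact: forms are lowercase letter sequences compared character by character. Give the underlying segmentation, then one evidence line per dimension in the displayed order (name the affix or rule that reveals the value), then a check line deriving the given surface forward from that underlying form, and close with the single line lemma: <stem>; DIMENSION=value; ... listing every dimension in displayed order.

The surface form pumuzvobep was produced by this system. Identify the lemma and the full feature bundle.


underlying: pu-muzvo-beb
MOD=ta - signalled by the affix pu-
KEL=ra - signalled by the affix -beb
check: pumuzvobeb -> pumuzvobeb -> pumuzvobeb -> pumuzvobep
lemma: muzvo; MOD=ta; KEL=ra


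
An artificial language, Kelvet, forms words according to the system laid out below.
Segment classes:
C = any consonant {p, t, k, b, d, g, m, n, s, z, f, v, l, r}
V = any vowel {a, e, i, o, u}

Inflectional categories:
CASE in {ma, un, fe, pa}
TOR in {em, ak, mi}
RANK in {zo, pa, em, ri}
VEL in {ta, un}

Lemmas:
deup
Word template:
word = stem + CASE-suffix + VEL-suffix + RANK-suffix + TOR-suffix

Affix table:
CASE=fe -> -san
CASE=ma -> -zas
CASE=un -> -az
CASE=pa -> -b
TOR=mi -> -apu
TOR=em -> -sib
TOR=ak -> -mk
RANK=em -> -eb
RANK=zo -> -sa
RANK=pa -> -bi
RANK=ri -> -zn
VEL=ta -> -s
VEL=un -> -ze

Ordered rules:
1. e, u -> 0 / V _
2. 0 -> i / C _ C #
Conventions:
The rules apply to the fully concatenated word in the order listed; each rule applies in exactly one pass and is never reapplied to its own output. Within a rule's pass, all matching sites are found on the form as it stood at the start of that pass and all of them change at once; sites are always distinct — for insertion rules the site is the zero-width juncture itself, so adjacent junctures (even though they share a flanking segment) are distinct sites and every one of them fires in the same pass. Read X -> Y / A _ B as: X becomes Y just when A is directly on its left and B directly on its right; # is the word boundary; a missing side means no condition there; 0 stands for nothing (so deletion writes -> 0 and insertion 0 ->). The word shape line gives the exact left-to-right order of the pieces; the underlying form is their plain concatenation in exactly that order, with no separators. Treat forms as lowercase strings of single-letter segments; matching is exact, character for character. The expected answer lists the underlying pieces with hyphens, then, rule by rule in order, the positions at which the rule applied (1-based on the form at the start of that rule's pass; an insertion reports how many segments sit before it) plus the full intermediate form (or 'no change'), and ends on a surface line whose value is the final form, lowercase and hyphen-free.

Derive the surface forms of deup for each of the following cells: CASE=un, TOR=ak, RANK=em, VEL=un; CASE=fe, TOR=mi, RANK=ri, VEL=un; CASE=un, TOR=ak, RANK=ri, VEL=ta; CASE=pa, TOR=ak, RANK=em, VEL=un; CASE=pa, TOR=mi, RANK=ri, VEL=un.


cell CASE=un, TOR=ak, RANK=em, VEL=un:
underlying: deup-az-ze-eb-mk
1. e, u -> 0 / V _: fires at position(s) 3, 9: depazzebmk
2. 0 -> i / C _ C #: inserts after position(s) 9: depazzebmik
surface: depazzebmik

cell CASE=fe, TOR=mi, RANK=ri, VEL=un:
underlying: deup-san-ze-zn-apu
1. e, u -> 0 / V _: fires at position(s) 3: depsanzeznapu
2. 0 -> i / C _ C #: no change
surface: depsanzeznapu

cell CASE=un, TOR=ak, RANK=ri, VEL=ta:
underlying: deup-az-s-zn-mk
1. e, u -> 0 / V _: fires at position(s) 3: depazsznmk
2. 0 -> i / C _ C #: inserts after position(s) 9: depazsznmik
surface: depazsznmik

cell CASE=pa, TOR=ak, RANK=em, VEL=un:
underlying: deup-b-ze-eb-mk
1. e, u -> 0 / V _: fires at position(s) 3, 8: depbzebmk
2. 0 -> i / C _ C #: inserts after position(s) 8: depbzebmik
surface: depbzebmik

cell CASE=pa, TOR=mi, RANK=ri, VEL=un:
underlying: deup-b-ze-zn-apu
1. e, u -> 0 / V _: fires at position(s) 3: depbzeznapu
2. 0 -> i / C _ C #: no change
surface: depbzeznapu


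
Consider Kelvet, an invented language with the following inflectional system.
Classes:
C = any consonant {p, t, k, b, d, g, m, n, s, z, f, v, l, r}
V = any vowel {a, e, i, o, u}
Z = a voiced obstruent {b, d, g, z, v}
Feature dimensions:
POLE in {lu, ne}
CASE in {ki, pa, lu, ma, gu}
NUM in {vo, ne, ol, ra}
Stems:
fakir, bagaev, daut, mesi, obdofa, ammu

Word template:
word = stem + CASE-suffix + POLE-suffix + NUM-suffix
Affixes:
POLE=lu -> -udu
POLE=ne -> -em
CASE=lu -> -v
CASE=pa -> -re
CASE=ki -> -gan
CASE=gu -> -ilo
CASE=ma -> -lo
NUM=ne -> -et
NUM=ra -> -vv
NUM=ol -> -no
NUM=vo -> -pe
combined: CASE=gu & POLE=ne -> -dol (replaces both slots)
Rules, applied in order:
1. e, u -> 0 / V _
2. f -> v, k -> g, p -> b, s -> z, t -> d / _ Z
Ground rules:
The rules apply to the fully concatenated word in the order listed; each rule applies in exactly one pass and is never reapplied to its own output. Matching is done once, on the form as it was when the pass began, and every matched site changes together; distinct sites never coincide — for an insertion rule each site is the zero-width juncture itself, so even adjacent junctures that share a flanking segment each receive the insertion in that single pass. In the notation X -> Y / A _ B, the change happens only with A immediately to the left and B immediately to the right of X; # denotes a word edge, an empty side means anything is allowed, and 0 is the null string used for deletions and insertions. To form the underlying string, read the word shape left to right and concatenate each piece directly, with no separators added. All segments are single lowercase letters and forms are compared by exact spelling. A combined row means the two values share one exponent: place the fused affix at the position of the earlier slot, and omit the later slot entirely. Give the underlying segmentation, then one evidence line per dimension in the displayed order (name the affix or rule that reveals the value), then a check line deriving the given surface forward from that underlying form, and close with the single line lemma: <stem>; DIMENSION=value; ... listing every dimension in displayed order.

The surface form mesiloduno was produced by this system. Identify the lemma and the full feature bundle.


underlying: mesi-lo-udu-no
POLE=lu - signalled by the affix -udu
CASE=ma - signalled by the affix -lo
NUM=ol - signalled by the affix -no
check: mesilouduno -> mesiloduno -> mesiloduno
lemma: mesi; POLE=lu; CASE=ma; NUM=ol


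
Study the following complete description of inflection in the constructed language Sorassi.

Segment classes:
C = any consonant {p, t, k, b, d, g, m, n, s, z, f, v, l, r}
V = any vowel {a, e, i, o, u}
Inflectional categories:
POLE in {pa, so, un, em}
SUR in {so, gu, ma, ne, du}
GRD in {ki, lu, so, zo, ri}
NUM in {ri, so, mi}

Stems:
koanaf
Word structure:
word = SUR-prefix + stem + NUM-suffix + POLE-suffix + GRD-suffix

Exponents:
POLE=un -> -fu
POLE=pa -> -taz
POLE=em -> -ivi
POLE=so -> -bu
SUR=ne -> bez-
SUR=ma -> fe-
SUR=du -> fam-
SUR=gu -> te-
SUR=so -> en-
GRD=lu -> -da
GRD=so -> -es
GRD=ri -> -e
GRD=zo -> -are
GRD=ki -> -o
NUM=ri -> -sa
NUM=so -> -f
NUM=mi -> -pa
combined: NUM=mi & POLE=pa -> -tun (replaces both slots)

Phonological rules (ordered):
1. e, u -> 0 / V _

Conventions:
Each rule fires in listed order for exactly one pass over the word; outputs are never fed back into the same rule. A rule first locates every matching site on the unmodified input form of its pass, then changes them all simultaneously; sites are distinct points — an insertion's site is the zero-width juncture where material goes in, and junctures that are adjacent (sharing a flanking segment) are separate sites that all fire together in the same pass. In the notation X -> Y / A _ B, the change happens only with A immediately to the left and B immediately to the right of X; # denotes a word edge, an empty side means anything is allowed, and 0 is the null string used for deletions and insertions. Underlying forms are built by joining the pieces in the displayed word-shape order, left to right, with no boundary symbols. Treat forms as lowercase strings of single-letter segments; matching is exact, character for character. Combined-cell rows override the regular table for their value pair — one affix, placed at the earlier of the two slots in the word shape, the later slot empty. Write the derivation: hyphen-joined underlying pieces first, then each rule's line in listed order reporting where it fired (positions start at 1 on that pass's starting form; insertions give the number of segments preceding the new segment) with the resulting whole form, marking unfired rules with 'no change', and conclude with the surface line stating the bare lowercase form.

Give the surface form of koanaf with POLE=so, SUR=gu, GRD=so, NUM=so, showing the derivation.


underlying: te-koanaf-f-bu-es
1. e, u -> 0 / V _: fires at position(s) 12: tekoanaffbus
surface: tekoanaffbus


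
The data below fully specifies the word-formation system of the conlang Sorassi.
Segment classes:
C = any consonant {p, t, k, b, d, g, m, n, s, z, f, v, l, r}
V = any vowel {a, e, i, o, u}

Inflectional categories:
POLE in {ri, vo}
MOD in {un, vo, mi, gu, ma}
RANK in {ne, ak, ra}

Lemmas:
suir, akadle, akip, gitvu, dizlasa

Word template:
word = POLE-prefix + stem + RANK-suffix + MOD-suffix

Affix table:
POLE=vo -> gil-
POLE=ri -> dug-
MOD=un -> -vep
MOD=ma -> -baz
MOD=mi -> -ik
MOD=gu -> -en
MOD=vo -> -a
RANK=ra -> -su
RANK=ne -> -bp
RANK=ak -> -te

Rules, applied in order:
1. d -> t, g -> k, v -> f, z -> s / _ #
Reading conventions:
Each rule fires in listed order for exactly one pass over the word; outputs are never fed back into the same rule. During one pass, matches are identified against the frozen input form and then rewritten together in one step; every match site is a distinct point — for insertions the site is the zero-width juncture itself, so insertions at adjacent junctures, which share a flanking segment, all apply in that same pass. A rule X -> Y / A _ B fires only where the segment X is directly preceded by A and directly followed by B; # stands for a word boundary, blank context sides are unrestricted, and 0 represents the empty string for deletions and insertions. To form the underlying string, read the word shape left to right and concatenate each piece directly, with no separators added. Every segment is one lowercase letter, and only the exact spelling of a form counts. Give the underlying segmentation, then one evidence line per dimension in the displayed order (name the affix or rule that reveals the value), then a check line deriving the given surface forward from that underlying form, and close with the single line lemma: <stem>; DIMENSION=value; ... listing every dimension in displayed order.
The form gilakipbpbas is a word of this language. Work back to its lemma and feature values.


underlying: gil-akip-bp-baz
POLE=vo - signalled by the affix gil-
MOD=ma - signalled by the affix -baz
RANK=ne - signalled by the affix -bp
check: gilakipbpbaz -> gilakipbpbas
lemma: akip; POLE=vo; MOD=ma; RANK=ne


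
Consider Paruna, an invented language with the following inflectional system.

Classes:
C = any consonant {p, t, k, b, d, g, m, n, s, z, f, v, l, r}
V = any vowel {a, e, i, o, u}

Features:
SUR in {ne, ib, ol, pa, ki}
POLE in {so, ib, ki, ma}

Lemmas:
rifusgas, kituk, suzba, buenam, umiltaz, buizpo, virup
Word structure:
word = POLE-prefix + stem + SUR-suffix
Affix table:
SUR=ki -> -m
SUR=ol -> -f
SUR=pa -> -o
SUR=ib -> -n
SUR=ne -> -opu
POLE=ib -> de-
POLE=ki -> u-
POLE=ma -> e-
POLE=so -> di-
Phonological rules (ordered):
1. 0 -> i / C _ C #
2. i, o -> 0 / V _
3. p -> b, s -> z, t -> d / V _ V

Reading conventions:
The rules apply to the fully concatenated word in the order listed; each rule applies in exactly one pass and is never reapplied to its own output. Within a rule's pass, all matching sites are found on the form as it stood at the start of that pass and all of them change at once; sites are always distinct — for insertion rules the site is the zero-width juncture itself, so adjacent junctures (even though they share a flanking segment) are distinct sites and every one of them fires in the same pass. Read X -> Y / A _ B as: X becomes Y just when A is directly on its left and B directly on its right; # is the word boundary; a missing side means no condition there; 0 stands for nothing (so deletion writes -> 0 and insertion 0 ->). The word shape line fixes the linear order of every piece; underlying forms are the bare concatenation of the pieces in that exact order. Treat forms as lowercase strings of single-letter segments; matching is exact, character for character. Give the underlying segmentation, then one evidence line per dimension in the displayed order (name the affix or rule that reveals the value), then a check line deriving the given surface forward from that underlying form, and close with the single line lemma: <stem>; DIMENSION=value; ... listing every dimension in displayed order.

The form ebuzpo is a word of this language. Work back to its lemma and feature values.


underlying: e-buizpo-o
SUR=pa - signalled by the affix -o
POLE=ma - signalled by the affix e-
check: ebuizpoo -> ebuizpoo -> ebuzpo -> ebuzpo
lemma: buizpo; SUR=pa; POLE=ma


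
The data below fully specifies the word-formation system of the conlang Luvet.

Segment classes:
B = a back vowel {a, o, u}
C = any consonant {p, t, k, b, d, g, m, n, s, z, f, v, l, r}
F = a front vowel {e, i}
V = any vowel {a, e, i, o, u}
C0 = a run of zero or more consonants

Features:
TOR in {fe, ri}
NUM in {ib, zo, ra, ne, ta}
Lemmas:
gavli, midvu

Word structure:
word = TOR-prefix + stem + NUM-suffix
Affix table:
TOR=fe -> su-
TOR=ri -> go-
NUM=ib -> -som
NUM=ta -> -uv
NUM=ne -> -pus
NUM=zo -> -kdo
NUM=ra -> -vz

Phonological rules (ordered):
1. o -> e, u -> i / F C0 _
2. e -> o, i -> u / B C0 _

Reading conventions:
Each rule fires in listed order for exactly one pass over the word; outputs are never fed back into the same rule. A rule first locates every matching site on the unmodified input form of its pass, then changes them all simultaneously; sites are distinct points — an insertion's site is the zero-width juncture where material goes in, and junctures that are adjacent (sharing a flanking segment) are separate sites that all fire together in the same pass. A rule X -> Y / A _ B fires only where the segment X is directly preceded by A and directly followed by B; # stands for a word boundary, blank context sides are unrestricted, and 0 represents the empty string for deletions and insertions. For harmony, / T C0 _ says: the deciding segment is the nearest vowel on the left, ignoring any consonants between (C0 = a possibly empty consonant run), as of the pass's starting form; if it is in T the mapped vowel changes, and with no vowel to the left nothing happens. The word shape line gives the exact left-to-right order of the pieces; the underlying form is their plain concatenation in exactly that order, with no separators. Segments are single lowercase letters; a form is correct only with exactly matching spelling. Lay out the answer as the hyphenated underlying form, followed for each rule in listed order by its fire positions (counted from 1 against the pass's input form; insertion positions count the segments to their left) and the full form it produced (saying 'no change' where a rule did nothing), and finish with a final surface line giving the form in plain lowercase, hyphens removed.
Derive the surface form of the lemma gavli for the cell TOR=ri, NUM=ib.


underlying: go-gavli-som
1. o -> e, u -> i / F C0 _: fires at position(s) 9: gogavlisem
2. e -> o, i -> u / B C0 _: fires at position(s) 7: gogavlusem
surface: gogavlusem


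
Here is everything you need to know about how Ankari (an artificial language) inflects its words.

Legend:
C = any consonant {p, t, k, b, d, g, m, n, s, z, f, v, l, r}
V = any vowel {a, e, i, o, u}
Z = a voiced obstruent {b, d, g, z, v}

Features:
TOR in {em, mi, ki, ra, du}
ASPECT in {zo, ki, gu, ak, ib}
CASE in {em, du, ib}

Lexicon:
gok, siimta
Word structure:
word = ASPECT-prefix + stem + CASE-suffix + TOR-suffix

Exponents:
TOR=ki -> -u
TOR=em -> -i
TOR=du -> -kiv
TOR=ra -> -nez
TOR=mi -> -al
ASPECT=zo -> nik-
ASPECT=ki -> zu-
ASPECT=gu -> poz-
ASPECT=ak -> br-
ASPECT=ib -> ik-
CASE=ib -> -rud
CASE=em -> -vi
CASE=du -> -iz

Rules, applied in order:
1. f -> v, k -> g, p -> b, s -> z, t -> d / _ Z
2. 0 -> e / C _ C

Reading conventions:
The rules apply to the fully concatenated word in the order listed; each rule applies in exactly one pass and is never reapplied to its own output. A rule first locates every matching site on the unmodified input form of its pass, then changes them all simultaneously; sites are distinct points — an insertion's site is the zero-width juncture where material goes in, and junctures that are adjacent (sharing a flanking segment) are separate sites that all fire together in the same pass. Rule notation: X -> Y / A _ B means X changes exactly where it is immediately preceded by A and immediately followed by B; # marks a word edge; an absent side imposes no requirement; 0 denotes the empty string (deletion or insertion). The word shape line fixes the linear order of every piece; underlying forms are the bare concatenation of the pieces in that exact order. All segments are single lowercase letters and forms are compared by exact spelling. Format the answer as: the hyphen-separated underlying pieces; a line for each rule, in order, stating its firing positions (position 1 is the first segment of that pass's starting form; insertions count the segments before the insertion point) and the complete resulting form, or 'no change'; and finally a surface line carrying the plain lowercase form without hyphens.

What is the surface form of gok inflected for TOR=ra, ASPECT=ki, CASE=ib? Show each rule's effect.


underlying: zu-gok-rud-nez
1. f -> v, k -> g, p -> b, s -> z, t -> d / _ Z: no change
2. 0 -> e / C _ C: inserts after position(s) 5, 8: zugokerudenez
surface: zugokerudenez


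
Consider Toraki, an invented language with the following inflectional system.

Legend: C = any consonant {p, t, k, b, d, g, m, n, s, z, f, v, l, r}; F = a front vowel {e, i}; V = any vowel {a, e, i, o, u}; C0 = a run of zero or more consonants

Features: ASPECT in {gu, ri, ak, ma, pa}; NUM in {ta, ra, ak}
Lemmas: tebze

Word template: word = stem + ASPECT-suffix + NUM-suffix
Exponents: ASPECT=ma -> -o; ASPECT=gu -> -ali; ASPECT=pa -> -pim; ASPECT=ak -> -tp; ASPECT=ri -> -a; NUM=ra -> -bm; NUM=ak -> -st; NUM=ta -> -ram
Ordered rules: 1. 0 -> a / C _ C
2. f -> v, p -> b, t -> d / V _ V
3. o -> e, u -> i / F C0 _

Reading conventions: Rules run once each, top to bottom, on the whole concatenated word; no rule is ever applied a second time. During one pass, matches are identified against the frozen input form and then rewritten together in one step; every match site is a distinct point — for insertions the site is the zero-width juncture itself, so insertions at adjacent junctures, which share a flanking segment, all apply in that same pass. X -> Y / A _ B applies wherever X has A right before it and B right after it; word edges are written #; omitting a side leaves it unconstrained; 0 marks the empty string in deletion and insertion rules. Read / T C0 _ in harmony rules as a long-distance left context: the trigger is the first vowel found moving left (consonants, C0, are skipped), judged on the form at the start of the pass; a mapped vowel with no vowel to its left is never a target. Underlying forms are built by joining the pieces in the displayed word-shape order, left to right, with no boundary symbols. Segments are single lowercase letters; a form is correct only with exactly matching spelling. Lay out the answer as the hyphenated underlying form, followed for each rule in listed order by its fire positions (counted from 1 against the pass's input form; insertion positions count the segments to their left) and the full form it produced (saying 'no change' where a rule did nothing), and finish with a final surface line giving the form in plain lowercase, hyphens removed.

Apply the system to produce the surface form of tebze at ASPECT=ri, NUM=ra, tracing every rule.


underlying: tebze-a-bm
1. 0 -> a / C _ C: inserts after position(s) 3, 7: tebazeabam
2. f -> v, p -> b, t -> d / V _ V: no change
3. o -> e, u -> i / F C0 _: no change
surface: tebazeabam


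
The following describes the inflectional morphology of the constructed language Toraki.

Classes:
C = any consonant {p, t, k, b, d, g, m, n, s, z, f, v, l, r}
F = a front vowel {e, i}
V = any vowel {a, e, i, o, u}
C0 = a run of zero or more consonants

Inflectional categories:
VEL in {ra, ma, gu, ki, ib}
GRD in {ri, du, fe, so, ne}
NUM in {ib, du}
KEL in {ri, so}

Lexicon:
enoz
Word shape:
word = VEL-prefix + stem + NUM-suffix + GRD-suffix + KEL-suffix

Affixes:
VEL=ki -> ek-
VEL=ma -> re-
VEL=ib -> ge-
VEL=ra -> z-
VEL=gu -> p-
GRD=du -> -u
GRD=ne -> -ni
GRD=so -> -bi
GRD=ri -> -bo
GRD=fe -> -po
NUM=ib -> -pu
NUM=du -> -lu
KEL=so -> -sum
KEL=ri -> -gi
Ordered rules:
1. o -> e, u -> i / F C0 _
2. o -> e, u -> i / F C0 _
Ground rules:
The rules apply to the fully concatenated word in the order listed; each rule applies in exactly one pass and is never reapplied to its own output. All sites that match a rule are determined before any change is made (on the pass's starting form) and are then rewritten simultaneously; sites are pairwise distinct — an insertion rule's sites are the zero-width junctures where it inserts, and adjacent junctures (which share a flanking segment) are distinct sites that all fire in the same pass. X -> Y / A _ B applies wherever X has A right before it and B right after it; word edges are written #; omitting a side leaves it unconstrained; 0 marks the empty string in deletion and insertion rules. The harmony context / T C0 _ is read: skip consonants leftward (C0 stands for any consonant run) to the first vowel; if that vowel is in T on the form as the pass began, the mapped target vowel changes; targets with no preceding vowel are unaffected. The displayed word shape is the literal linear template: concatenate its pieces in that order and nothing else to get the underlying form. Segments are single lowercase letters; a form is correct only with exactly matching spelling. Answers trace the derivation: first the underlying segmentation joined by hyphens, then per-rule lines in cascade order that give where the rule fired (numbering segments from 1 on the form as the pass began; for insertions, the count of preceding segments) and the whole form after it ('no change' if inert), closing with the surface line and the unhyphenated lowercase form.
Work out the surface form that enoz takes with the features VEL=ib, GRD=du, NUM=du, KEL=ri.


underlying: ge-enoz-lu-u-gi
1. o -> e, u -> i / F C0 _: fires at position(s) 5: geenezluugi
2. o -> e, u -> i / F C0 _: fires at position(s) 8: geenezliugi
surface: geenezliugi


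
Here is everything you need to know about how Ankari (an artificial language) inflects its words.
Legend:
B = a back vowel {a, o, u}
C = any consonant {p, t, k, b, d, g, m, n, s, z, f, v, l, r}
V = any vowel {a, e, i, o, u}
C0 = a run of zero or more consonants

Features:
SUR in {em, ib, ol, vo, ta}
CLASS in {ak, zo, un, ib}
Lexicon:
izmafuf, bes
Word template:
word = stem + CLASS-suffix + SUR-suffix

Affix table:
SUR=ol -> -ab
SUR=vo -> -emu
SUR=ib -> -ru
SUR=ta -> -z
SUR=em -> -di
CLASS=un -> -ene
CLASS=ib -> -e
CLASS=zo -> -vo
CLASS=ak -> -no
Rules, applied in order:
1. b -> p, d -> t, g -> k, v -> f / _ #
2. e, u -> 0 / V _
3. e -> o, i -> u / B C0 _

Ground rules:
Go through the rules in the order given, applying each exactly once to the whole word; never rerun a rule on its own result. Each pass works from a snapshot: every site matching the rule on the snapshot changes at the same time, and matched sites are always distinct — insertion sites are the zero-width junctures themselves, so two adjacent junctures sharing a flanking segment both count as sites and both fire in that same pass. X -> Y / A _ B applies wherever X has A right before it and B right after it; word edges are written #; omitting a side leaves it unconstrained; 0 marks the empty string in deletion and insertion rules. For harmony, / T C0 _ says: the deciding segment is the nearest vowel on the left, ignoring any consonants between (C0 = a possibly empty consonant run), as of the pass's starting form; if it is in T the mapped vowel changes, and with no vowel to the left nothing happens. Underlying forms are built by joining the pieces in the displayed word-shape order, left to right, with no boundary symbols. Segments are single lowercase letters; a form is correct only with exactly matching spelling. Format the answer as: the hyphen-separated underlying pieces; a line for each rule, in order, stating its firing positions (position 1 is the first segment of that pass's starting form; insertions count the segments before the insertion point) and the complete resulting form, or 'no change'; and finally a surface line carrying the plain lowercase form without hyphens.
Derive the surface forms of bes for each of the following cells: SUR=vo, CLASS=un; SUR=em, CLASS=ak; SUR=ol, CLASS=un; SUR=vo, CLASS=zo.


cell SUR=vo, CLASS=un:
underlying: bes-ene-emu
1. b -> p, d -> t, g -> k, v -> f / _ #: no change
2. e, u -> 0 / V _: fires at position(s) 7: besenemu
3. e -> o, i -> u / B C0 _: no change
surface: besenemu

cell SUR=em, CLASS=ak:
underlying: bes-no-di
1. b -> p, d -> t, g -> k, v -> f / _ #: no change
2. e, u -> 0 / V _: no change
3. e -> o, i -> u / B C0 _: fires at position(s) 7: besnodu
surface: besnodu

cell SUR=ol, CLASS=un:
underlying: bes-ene-ab
1. b -> p, d -> t, g -> k, v -> f / _ #: fires at position(s) 8: beseneap
2. e, u -> 0 / V _: no change
3. e -> o, i -> u / B C0 _: no change
surface: beseneap

cell SUR=vo, CLASS=zo:
underlying: bes-vo-emu
1. b -> p, d -> t, g -> k, v -> f / _ #: no change
2. e, u -> 0 / V _: fires at position(s) 6: besvomu
3. e -> o, i -> u / B C0 _: no change
surface: besvomu


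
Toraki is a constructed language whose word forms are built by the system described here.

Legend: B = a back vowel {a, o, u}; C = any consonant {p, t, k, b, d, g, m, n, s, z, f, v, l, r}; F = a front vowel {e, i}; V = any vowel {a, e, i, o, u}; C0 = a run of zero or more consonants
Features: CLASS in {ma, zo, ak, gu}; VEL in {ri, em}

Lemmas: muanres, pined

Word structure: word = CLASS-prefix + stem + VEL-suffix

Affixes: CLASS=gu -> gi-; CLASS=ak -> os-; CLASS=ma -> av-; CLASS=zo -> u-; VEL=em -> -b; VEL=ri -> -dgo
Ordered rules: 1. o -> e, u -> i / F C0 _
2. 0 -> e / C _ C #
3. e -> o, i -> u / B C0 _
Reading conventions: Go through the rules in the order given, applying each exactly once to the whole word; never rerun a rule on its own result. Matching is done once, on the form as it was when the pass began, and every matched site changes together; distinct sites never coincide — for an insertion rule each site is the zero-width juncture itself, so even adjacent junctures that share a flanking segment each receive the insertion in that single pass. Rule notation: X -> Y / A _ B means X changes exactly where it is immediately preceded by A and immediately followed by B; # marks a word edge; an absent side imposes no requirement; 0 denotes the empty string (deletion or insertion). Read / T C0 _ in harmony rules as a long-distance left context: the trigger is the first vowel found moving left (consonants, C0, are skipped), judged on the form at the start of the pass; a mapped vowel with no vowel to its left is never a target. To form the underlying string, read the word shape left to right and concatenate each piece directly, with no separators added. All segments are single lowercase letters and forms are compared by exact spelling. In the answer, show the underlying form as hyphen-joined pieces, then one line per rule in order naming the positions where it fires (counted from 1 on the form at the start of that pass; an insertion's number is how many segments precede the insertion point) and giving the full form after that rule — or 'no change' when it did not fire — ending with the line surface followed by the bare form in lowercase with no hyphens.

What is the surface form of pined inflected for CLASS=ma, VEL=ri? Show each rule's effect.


underlying: av-pined-dgo
1. o -> e, u -> i / F C0 _: fires at position(s) 10: avpineddge
2. 0 -> e / C _ C #: no change
3. e -> o, i -> u / B C0 _: fires at position(s) 4: avpuneddge
surface: avpuneddge
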